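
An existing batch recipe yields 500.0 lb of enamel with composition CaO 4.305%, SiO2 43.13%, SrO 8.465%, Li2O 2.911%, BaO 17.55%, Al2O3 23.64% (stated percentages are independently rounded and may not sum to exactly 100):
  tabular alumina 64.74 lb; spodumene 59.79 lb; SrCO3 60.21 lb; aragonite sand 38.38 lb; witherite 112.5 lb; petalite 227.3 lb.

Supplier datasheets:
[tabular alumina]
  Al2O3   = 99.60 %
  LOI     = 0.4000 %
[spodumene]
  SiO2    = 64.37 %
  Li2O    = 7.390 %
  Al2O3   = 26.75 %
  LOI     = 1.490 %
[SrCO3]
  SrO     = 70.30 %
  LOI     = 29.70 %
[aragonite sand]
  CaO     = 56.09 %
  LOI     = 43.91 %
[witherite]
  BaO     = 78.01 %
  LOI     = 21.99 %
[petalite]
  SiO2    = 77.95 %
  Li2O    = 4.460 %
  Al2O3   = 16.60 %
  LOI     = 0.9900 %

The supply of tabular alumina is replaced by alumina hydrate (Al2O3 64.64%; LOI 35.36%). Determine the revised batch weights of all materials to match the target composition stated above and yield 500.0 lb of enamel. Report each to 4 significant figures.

The intermediate values are printed (rounded to 4 significant figures) between the steps — every computation keeps full float precision at every stage — exactly one rounding is applied to every reported value — derived quantities are rebuilt using the weight values on 500.0 lb of glass at exact precision (glass mass, LOI, the totals, six oxide percentages, yield), as they appear in the question or the answer.
Per-oxide target masses for 500.0 lb enamel:
  CaO: 4.305% × 500.0 = 21.52 lb
  SiO2: 43.13% × 500.0 = 215.6 lb
  SrO: 8.465% × 500.0 = 42.32 lb
  Li2O: 2.911% × 500.0 = 14.56 lb
  BaO: 17.55% × 500.0 = 87.75 lb
  Al2O3: 23.64% × 500.0 = 118.2 lb
Balance tally, oxide-wise, per the reported batch figures, at the basis given (oxide sums agree with the targets exact up to rounding of places):
  CaO: 38.38·0.5609 = 21.53 lb (target 21.52 lb)
  SiO2: 59.79·0.6437 + 227.3·0.7795 = 215.7 lb (target 215.6 lb)
  SrO: 60.21·0.7030 = 42.33 lb (target 42.32 lb)
  Li2O: 59.79·0.07390 + 227.3·0.04460 = 14.56 lb (target 14.56 lb)
  BaO: 112.5·0.7801 = 87.76 lb (target 87.75 lb)
  Al2O3: 99.75·0.6464 + 59.79·0.2675 + 227.3·0.1660 = 118.2 lb (target 118.2 lb)
Glass-mass sanity pass: the batch minus its LOI: 500.0 lb (summing oxide targets gives 500.0 lb; stated basis 500.0 lb — deltas are rounding alone).
Whole-batch sum: Σ batch = 597.9 lb; loss to ignition Σ batch·LOI = 97.89 lb; yield, glass over the total, = 83.63%.

Revised batch per 500.0 lb enamel:
  alumina hydrate: 99.75 lb
  spodumene: 59.79 lb
  SrCO3: 60.21 lb
  aragonite sand: 38.38 lb
  witherite: 112.5 lb
  petalite: 227.3 lb
Total batch = 597.9 lb; LOI loss = 97.89 lb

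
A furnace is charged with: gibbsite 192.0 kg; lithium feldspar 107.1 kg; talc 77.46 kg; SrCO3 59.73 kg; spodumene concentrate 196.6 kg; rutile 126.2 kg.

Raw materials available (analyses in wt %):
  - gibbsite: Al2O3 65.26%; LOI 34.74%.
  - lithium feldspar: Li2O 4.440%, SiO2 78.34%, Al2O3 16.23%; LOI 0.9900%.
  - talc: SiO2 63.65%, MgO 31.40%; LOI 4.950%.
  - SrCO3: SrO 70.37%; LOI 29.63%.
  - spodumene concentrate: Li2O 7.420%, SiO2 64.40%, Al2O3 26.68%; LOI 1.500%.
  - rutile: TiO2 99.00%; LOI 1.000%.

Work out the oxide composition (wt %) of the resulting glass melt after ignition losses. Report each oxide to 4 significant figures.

Glass mass = 665.6 kg (batch 759.1 − LOI 93.50).
Composition: Li2O 2.906%, SiO2 39.04%, MgO 3.654%, Al2O3 29.32%, TiO2 18.77%, SrO 6.315%

The whole derivation keeps full precision at every stage — mid-chain values are printed rounded to 4 significant figures within the worked lines; each reported value includes exactly one rounding. The derived quantities (totals, net glass mass, ignition loss, six oxide percentages, the yield) are computed starting from the weights on 665.6 kg of glass in exact precision precisely as stated by the problem or the answer.
Delivered oxide masses:
  Li2O: 107.1·0.04440 + 196.6·0.07420 = 19.34 kg
  SiO2: 107.1·0.7834 + 77.46·0.6365 + 196.6·0.6440 = 259.8 kg
  MgO: 77.46·0.3140 = 24.32 kg
  Al2O3: 192.0·0.6526 + 107.1·0.1623 + 196.6·0.2668 = 195.1 kg
  TiO2: 126.2·0.9900 = 124.9 kg
  SrO: 59.73·0.7037 = 42.03 kg
LOI: 192.0·0.3474 + 107.1·0.009900 + 77.46·0.04950 + 59.73·0.2963 + 196.6·0.01500 + 126.2·0.01000 = 93.50 kg
batch − LOI leaves glass = 759.1 − 93.50 = 665.6 kg (= the summed oxide contributions)
each oxide over glass, ×100, is wt %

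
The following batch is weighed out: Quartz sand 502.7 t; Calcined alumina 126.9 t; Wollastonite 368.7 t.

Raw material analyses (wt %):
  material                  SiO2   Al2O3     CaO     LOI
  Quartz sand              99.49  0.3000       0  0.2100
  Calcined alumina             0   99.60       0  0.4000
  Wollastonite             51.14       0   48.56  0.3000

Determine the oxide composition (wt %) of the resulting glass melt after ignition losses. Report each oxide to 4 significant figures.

Intermediates are printed, with 4-significant-figure rounding, as written; all arithmetic runs at full precision from first step to last. A single rounding completes every reported number. The derived quantities, which include totals, the three compositions, yield, ignition loss, net glass mass, are rebuilt at exact precision, as they appear in the question or the answer, from the batch weights per 995.6 t of glass.
What the batch supplies per oxide:
  SiO2: 502.7·0.9949 + 368.7·0.5114 = 688.7 t
  Al2O3: 502.7·0.003000 + 126.9·0.9960 = 127.9 t
  CaO: 368.7·0.4856 = 179.0 t
LOI: 502.7·0.002100 + 126.9·0.004000 + 368.7·0.003000 = 2.669 t
Glass = total batch minus LOI = 998.3 − 2.669 = 995.6 t (matching Σ of the oxides)
wt %: oxide over glass, times 100

Glass mass = 995.6 t (batch 998.3 − LOI 2.669).
Composition: SiO2 69.17%, Al2O3 12.85%, CaO 17.98%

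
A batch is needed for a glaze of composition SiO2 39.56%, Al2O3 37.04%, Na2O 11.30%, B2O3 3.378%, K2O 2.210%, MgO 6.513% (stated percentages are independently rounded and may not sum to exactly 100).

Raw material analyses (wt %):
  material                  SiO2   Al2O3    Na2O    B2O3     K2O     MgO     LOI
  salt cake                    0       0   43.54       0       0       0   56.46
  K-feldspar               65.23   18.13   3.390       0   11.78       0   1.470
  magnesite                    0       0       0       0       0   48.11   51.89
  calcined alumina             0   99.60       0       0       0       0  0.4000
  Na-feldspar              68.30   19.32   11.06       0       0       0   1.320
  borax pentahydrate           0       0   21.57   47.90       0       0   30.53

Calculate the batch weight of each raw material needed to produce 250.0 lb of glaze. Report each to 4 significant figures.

The working math maintains full precision in every operation; mid-chain values appear, rounded to 4 significant digits, alongside each step — a single rounding yields each reported value. Derived quantities (the six compositions, totals, LOI, yield, net glass mass) are rebuilt starting from the weights on 250.0 lb of glass in exact precision, exactly as shown in question or answer.
Oxide mass targets, per 250.0 lb glaze:
  SiO2: 39.56% × 250.0 = 98.90 lb
  Al2O3: 37.04% × 250.0 = 92.60 lb
  Na2O: 11.30% × 250.0 = 28.25 lb
  B2O3: 3.378% × 250.0 = 8.445 lb
  K2O: 2.210% × 250.0 = 5.525 lb
  MgO: 6.513% × 250.0 = 16.28 lb
Verifying the oxide balance given the weights on record, on the stated basis (delivered sums recover each target within answer rounding):
  SiO2: 46.90·0.6523 + 100.0·0.6830 = 98.89 lb (target 98.90 lb)
  Al2O3: 46.90·0.1813 + 65.04·0.9960 + 100.0·0.1932 = 92.60 lb (target 92.60 lb)
  Na2O: 27.09·0.4354 + 46.90·0.03390 + 100.0·0.1106 + 17.63·0.2157 = 28.25 lb (target 28.25 lb)
  B2O3: 17.63·0.4790 = 8.445 lb (target 8.445 lb)
  K2O: 46.90·0.1178 = 5.525 lb (target 5.525 lb)
  MgO: 33.84·0.4811 = 16.28 lb (target 16.28 lb)
Glass-mass closure: the batch minus its LOI: 250.0 lb (the Σ of target masses is 250.0 lb; versus the stated basis of 250.0 lb — a pure rounding effect).
Summing the batch: Σ batch = 290.5 lb; ignition loss, Σ(batch × LOI) = 40.51 lb; the yield ratio, glass ÷ batch: 86.06%.

Batch per 250.0 lb glaze:
  salt cake: 27.09 lb
  K-feldspar: 46.90 lb
  magnesite: 33.84 lb
  calcined alumina: 65.04 lb
  Na-feldspar: 100.0 lb
  borax pentahydrate: 17.63 lb
Total batch = 290.5 lb; LOI loss = 40.51 lb; yield = 86.06%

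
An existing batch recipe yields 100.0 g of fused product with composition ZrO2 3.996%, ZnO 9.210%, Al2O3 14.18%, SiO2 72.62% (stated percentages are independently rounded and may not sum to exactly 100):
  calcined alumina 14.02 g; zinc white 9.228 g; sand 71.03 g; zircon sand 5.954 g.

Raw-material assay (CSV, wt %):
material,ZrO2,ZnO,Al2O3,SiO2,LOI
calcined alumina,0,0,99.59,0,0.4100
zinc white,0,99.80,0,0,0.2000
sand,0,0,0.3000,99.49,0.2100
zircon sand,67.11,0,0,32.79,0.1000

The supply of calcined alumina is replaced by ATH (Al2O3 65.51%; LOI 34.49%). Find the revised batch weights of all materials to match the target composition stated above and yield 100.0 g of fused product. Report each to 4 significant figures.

Every computation maintains exact precision end to end — the intermediate values appear, with 4-significant-figure rounding, between the steps. A single rounding yields each reported result — the derived quantities, which include totals, LOI, the four compositions, the yield, net glass mass, are re-derived at exact precision, as set out in the problem or answer text, starting from the weights on 100.0 g of glass.
Target masses of each oxide per 100.0 g fused product:
  ZrO2: 3.996% × 100.0 = 3.996 g
  ZnO: 9.210% × 100.0 = 9.210 g
  Al2O3: 14.18% × 100.0 = 14.18 g
  SiO2: 72.62% × 100.0 = 72.62 g
Sums-versus-targets review from the weights as reported, per the basis as stated (delivered sums recover each target exact up to rounding of places):
  ZrO2: 5.954·0.6711 = 3.996 g (target 3.996 g)
  ZnO: 9.228·0.9980 = 9.210 g (target 9.210 g)
  Al2O3: 21.32·0.6551 + 71.03·0.003000 = 14.18 g (target 14.18 g)
  SiO2: 71.03·0.9949 + 5.954·0.3279 = 72.62 g (target 72.62 g)
Auditing the glass mass value: whole batch net of LOI = 100.0 g (oxide target masses add up to 100.0 g; stated basis 100.0 g — rounding explains the deltas).
Batch grand total — Σ batch = 107.5 g; Σ batch·LOI gives LOI loss = 7.527 g; yield = glass ÷ total batch = 93.00%.

Revised batch per 100.0 g fused product:
  ATH: 21.32 g
  zinc white: 9.228 g
  sand: 71.03 g
  zircon sand: 5.954 g
Total batch = 107.5 g; LOI loss = 7.527 g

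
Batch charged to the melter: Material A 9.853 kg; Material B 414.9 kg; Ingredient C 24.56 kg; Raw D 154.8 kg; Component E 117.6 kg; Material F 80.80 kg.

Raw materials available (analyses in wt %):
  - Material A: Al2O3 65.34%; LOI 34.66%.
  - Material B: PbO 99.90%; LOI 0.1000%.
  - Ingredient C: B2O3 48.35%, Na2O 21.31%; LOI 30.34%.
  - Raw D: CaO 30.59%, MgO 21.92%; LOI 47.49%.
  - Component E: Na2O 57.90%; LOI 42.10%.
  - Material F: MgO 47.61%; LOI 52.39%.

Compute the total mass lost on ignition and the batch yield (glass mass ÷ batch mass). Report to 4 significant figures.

LOI loss = 176.6 kg; glass = 625.9 kg; yield = 77.99%

Working values are displayed, rounded to four significant figures, within the worked lines — the whole derivation carries full float precision through every step. A single rounding completes each reported result. The derived quantities (net glass mass, the six compositions, totals, LOI, yield) are re-derived using the weight values for 625.9 kg of glass at full float precision exactly as printed in the problem or answer text.
Ignition loss by material:
  Material A: 9.853 × 0.3466 = 3.415 kg
  Material B: 414.9 × 0.001000 = 0.4149 kg
  Ingredient C: 24.56 × 0.3034 = 7.452 kg
  Raw D: 154.8 × 0.4749 = 73.51 kg
  Component E: 117.6 × 0.4210 = 49.51 kg
  Material F: 80.80 × 0.5239 = 42.33 kg
Total LOI = 176.6 kg
Glass = batch − LOI = 802.5 − 176.6 = 625.9 kg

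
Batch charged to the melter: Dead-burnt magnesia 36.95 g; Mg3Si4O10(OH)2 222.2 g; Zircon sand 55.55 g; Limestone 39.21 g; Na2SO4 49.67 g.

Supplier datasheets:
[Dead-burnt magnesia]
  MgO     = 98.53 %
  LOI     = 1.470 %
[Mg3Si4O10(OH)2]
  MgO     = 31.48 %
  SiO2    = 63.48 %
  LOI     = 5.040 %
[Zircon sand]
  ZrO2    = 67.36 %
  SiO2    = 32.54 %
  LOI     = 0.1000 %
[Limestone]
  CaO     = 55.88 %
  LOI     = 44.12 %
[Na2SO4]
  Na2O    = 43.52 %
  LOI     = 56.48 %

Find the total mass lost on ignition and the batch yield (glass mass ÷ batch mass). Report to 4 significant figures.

Full precision is kept at all times; intermediates are printed, with 4-significant-figure rounding, in the working — every reported result is rounded exactly once; derived quantities (ignition loss, glass mass, the five compositions, the totals, yield) are re-derived at full precision using the weight values per 346.4 g of glass, exactly as shown in the problem or answer text.
LOI of each material in turn:
  Dead-burnt magnesia: 36.95 × 0.01470 = 0.5432 g
  Mg3Si4O10(OH)2: 222.2 × 0.05040 = 11.20 g
  Zircon sand: 55.55 × 0.001000 = 0.05555 g
  Limestone: 39.21 × 0.4412 = 17.30 g
  Na2SO4: 49.67 × 0.5648 = 28.05 g
Total LOI = 57.15 g
Glass = batch − LOI = 403.6 − 57.15 = 346.4 g

LOI loss = 57.15 g; glass = 346.4 g; yield = 85.84%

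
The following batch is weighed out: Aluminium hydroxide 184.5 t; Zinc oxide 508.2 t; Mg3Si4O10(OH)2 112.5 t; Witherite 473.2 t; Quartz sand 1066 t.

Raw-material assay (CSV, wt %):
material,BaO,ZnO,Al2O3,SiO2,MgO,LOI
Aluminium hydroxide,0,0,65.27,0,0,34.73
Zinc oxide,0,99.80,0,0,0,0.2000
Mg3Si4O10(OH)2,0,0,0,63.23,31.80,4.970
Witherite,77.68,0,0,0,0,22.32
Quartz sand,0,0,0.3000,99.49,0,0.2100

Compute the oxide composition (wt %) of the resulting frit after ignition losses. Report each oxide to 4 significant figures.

Working values are printed with 4-significant-digit rounding alongside each step; exact precision is maintained at every stage; each reported result sees exactly one rounding — all derived quantities (yield, ignition loss, the totals, the five compositions, net glass mass) are carried starting from the weights at 2166 t of glass at exact precision as written in the problem or answer text.
Oxide masses out of the charge:
  BaO: 473.2·0.7768 = 367.6 t
  ZnO: 508.2·0.9980 = 507.2 t
  Al2O3: 184.5·0.6527 + 1066·0.003000 = 123.6 t
  SiO2: 112.5·0.6323 + 1066·0.9949 = 1132 t
  MgO: 112.5·0.3180 = 35.77 t
LOI: 184.5·0.3473 + 508.2·0.002000 + 112.5·0.04970 + 473.2·0.2232 + 1066·0.002100 = 178.5 t
Resulting glass, batch − LOI: 2344 − 178.5 = 2166 t (the oxide masses sum to this)
each oxide over glass, ×100, is wt %

Glass mass = 2166 t (batch 2344 − LOI 178.5).
Composition: BaO 16.97%, ZnO 23.42%, Al2O3 5.708%, SiO2 52.25%, MgO 1.652%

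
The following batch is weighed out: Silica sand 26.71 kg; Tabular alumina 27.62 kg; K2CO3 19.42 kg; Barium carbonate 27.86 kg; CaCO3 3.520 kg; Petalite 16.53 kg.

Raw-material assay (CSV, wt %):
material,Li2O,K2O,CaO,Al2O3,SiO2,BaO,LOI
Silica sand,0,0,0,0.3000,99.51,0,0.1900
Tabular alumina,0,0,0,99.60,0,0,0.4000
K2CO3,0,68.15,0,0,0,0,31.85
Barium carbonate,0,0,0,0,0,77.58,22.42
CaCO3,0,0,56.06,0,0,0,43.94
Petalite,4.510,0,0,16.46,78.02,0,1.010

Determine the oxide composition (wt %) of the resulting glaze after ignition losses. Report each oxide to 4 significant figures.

Glass mass = 107.4 kg (batch 121.7 − LOI 14.31).
Composition: Li2O 0.6944%, K2O 12.33%, CaO 1.838%, Al2O3 28.23%, SiO2 36.77%, BaO 20.13%

Values along the way are shown rounded to 4 significant digits on the page; each numeric step holds full float precision from start to finish; exactly one rounding goes into every reported result. All derived quantities (the totals, glass mass, the six compositions, ignition loss, the yield) are re-derived in full precision starting from the weights per 107.4 kg of glass exactly as printed in the question or the answer.
What the batch supplies per oxide:
  Li2O: 16.53·0.04510 = 0.7455 kg
  K2O: 19.42·0.6815 = 13.23 kg
  CaO: 3.520·0.5606 = 1.973 kg
  Al2O3: 26.71·0.003000 + 27.62·0.9960 + 16.53·0.1646 = 30.31 kg
  SiO2: 26.71·0.9951 + 16.53·0.7802 = 39.48 kg
  BaO: 27.86·0.7758 = 21.61 kg
LOI: 26.71·0.001900 + 27.62·0.004000 + 19.42·0.3185 + 27.86·0.2242 + 3.520·0.4394 + 16.53·0.01010 = 14.31 kg
The glass mass, total less LOI, = 121.7 − 14.31 = 107.4 kg (equal to the oxide-mass sum)
wt % = oxide mass / glass mass × 100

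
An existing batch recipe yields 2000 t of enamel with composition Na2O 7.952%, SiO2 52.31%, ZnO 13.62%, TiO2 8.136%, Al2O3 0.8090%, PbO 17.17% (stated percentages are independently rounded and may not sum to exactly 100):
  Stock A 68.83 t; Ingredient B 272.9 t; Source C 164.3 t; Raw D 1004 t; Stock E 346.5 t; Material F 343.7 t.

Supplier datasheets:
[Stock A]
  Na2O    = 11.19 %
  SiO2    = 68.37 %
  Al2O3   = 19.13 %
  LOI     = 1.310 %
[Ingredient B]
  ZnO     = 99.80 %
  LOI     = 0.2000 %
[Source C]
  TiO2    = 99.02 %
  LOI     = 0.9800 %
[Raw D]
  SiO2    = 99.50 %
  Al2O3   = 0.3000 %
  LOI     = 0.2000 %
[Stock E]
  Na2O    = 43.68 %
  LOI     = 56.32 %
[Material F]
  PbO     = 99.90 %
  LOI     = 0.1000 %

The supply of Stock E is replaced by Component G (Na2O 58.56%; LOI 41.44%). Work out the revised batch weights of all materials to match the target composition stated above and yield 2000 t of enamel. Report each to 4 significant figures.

Values along the way are displayed, rounded to four significant figures, at each printed step — each numeric step holds full float precision at all times — each reported result is rounded once only. The derived quantities are rebuilt in full float precision (the totals, net glass mass, LOI, the six compositions, the yield) from the batch weights for 2000 t of glass, as quoted within the question or the answer.
Oxide mass targets, per 2000 t enamel:
  Na2O: 7.952% × 2000 = 159.0 t
  SiO2: 52.31% × 2000 = 1046 t
  ZnO: 13.62% × 2000 = 272.4 t
  TiO2: 8.136% × 2000 = 162.7 t
  Al2O3: 0.8090% × 2000 = 16.18 t
  PbO: 17.17% × 2000 = 343.4 t
Verifying the oxide balance given the weights on record, at the basis given (target by target, the sums agree up to rounding of the answer):
  Na2O: 68.83·0.1119 + 258.4·0.5856 = 159.0 t (target 159.0 t)
  SiO2: 68.83·0.6837 + 1004·0.9950 = 1046 t (target 1046 t)
  ZnO: 272.9·0.9980 = 272.4 t (target 272.4 t)
  TiO2: 164.3·0.9902 = 162.7 t (target 162.7 t)
  Al2O3: 68.83·0.1913 + 1004·0.003000 = 16.18 t (target 16.18 t)
  PbO: 343.7·0.9990 = 343.4 t (target 343.4 t)
Glass-mass bookkeeping: total batch − LOI = 2000 t (summing oxide targets gives 2000 t; versus the stated basis of 2000 t — gaps are rounding artifacts).
Total batch = Σ batch = 2112 t; loss to ignition Σ batch·LOI = 112.5 t; glass ÷ batch gives a yield of 94.67%.

Revised batch per 2000 t enamel:
  Stock A: 68.83 t
  Ingredient B: 272.9 t
  Source C: 164.3 t
  Raw D: 1004 t
  Component G: 258.4 t
  Material F: 343.7 t
Total batch = 2112 t; LOI loss = 112.5 t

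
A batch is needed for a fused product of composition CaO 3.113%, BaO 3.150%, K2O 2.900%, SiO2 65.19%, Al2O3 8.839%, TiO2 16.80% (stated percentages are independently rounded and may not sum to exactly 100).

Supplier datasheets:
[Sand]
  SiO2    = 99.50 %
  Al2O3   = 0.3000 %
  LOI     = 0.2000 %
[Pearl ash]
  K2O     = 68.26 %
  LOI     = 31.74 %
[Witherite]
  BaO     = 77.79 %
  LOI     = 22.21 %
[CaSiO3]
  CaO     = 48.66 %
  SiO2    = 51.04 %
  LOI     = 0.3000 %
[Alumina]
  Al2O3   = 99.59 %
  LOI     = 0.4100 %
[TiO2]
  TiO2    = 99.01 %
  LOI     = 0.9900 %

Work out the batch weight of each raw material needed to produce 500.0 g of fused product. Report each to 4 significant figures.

Every computation keeps full precision at each step — intermediates are displayed, rounded to four significant digits, across the worked steps — a single rounding completes each reported figure. All derived quantities (yield, glass mass, six oxide percentages, the totals, LOI) are rebuilt at full precision from the batch weights per 500.0 g of glass, precisely as stated by the problem or the answer.
Target masses of each oxide per 500.0 g fused product:
  CaO: 3.113% × 500.0 = 15.56 g
  BaO: 3.150% × 500.0 = 15.75 g
  K2O: 2.900% × 500.0 = 14.50 g
  SiO2: 65.19% × 500.0 = 326.0 g
  Al2O3: 8.839% × 500.0 = 44.20 g
  TiO2: 16.80% × 500.0 = 84.00 g
Oxide-by-oxide audit per the reported batch figures, under the basis named above (oxide sums agree with the targets modulo rounding of the values):
  CaO: 31.99·0.4866 = 15.57 g (target 15.56 g)
  BaO: 20.25·0.7779 = 15.75 g (target 15.75 g)
  K2O: 21.24·0.6826 = 14.50 g (target 14.50 g)
  SiO2: 311.2·0.9950 + 31.99·0.5104 = 326.0 g (target 326.0 g)
  Al2O3: 311.2·0.003000 + 43.44·0.9959 = 44.20 g (target 44.20 g)
  TiO2: 84.84·0.9901 = 84.00 g (target 84.00 g)
Glass-mass sanity pass: batch Σ − ignition loss = 500.0 g (targets for the oxides total 500.0 g; the stated basis being 500.0 g — differing by rounding only).
Total batch = Σ batch = 513.0 g; loss to ignition Σ batch·LOI = 12.98 g; as yield: glass ÷ batch → 97.47%.

Batch per 500.0 g fused product:
  Sand: 311.2 g
  Pearl ash: 21.24 g
  Witherite: 20.25 g
  CaSiO3: 31.99 g
  Alumina: 43.44 g
  TiO2: 84.84 g
Total batch = 513.0 g; LOI loss = 12.98 g; yield = 97.47%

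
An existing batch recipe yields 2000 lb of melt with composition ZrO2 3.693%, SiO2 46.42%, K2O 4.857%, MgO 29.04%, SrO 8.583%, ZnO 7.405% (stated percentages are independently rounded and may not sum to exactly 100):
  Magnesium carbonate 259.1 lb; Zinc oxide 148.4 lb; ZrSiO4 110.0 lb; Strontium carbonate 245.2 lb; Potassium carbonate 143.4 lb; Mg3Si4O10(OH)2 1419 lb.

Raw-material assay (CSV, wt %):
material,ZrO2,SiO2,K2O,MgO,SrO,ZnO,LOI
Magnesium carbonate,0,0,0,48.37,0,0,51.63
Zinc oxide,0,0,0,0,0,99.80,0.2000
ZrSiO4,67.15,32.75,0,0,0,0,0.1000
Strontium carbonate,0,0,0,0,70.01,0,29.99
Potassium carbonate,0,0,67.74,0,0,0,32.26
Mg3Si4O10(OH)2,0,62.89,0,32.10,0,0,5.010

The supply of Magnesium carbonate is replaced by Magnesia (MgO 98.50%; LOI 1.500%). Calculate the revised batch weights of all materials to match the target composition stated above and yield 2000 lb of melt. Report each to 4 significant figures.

The intermediate values are displayed rounded to four significant figures. The working math keeps exact precision in all steps; exactly one rounding is applied to every reported figure. The derived quantities are computed starting from the weights per 2000 lb of glass in full float precision (the totals, the yield, six oxide percentages, LOI, glass mass) as set out in either problem or answer.
Oxide-by-oxide targets in 2000 lb melt:
  ZrO2: 3.693% × 2000 = 73.86 lb
  SiO2: 46.42% × 2000 = 928.4 lb
  K2O: 4.857% × 2000 = 97.14 lb
  MgO: 29.04% × 2000 = 580.8 lb
  SrO: 8.583% × 2000 = 171.7 lb
  ZnO: 7.405% × 2000 = 148.1 lb
Oxide-by-oxide audit using the reported weights, relative to the basis at hand (each sum matches its target mass up to rounding of the answer):
  ZrO2: 110.0·0.6715 = 73.86 lb (target 73.86 lb)
  SiO2: 110.0·0.3275 + 1419·0.6289 = 928.4 lb (target 928.4 lb)
  K2O: 143.4·0.6774 = 97.14 lb (target 97.14 lb)
  MgO: 127.2·0.9850 + 1419·0.3210 = 580.8 lb (target 580.8 lb)
  SrO: 245.2·0.7001 = 171.7 lb (target 171.7 lb)
  ZnO: 148.4·0.9980 = 148.1 lb (target 148.1 lb)
Glass-mass sanity pass: total charge less LOI = 2000 lb (oxide target masses add up to 2000 lb; the stated basis being 2000 lb — gaps are rounding artifacts).
Adding the batch up: Σ batch = 2193 lb; LOI loss = Σ batch·LOI = 193.2 lb; yield, glass over the total, = 91.19%.

Revised batch per 2000 lb melt:
  Magnesia: 127.2 lb
  Zinc oxide: 148.4 lb
  ZrSiO4: 110.0 lb
  Strontium carbonate: 245.2 lb
  Potassium carbonate: 143.4 lb
  Mg3Si4O10(OH)2: 1419 lb
Total batch = 2193 lb; LOI loss = 193.2 lb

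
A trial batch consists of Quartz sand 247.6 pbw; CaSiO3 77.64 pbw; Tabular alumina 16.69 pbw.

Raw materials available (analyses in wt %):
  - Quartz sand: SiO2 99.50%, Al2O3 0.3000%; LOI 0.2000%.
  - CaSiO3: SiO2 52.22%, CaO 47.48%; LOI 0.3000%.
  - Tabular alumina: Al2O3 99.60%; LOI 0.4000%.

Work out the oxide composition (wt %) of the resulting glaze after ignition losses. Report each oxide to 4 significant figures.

The intermediate values are shown, rounded to 4 significant figures, when written out — each numeric step keeps exact precision from start to finish — a single rounding finalizes each reported result — derived quantities are carried from the weighed amounts per 341.1 pbw of glass in exact precision (the three compositions, glass mass, LOI, totals, yield) as quoted within the problem or answer text.
Mass of each oxide from the mix:
  SiO2: 247.6·0.9950 + 77.64·0.5222 = 286.9 pbw
  Al2O3: 247.6·0.003000 + 16.69·0.9960 = 17.37 pbw
  CaO: 77.64·0.4748 = 36.86 pbw
LOI: 247.6·0.002000 + 77.64·0.003000 + 16.69·0.004000 = 0.7949 pbw
batch − LOI leaves glass = 341.9 − 0.7949 = 341.1 pbw (= the summed oxide contributions)
each oxide over glass, ×100, is wt %

Glass mass = 341.1 pbw (batch 341.9 − LOI 0.7949).
Composition: SiO2 84.10%, Al2O3 5.091%, CaO 10.81%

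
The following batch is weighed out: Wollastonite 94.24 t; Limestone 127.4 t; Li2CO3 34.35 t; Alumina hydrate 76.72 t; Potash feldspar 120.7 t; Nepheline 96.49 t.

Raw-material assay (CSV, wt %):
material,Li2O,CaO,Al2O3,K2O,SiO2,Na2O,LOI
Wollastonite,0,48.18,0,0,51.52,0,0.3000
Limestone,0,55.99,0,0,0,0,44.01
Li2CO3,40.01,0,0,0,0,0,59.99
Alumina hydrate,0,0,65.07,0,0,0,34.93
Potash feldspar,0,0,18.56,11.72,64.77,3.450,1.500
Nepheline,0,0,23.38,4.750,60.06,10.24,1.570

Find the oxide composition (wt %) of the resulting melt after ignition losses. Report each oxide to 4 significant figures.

Glass mass = 442.8 t (batch 549.9 − LOI 107.1).
Composition: Li2O 3.104%, CaO 26.36%, Al2O3 21.43%, K2O 4.230%, SiO2 41.71%, Na2O 3.172%

Intermediates appear with 4-significant-digit rounding in the printout — every computation maintains exact precision all the way through. A single rounding yields every reported value; derived quantities (the yield, six oxide percentages, net glass mass, ignition loss, the totals) are re-derived in full precision from the batch weights per 442.8 t of glass as they appear in the question or the answer.
Per-oxide mass from batch:
  Li2O: 34.35·0.4001 = 13.74 t
  CaO: 94.24·0.4818 + 127.4·0.5599 = 116.7 t
  Al2O3: 76.72·0.6507 + 120.7·0.1856 + 96.49·0.2338 = 94.88 t
  K2O: 120.7·0.1172 + 96.49·0.04750 = 18.73 t
  SiO2: 94.24·0.5152 + 120.7·0.6477 + 96.49·0.6006 = 184.7 t
  Na2O: 120.7·0.03450 + 96.49·0.1024 = 14.04 t
LOI: 94.24·0.003000 + 127.4·0.4401 + 34.35·0.5999 + 76.72·0.3493 + 120.7·0.01500 + 96.49·0.01570 = 107.1 t
Glass = total batch minus LOI = 549.9 − 107.1 = 442.8 t (= the summed oxide contributions)
wt % = oxide mass / glass mass × 100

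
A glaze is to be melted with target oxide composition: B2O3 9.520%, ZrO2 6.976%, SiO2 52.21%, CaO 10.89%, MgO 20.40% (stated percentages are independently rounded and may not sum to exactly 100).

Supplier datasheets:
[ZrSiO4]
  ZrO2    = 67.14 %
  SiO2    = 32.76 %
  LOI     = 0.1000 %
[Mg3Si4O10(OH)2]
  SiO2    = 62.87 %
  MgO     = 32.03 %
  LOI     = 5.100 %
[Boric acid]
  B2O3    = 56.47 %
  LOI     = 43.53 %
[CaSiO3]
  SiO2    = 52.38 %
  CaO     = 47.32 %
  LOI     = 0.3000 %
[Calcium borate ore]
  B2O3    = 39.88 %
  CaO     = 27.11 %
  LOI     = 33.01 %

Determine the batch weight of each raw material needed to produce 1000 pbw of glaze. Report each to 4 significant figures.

The whole derivation runs at full precision from start to finish; working values are printed, with 4-significant-digit rounding, when written out — every reported figure undergoes a single rounding — the derived quantities (five oxide percentages, the yield, glass mass, totals, LOI) are computed at full float precision from the weighed amounts on 1000 pbw of glass, as written in the problem or the answer.
Target oxide masses per 1000 pbw glaze:
  B2O3: 9.520% × 1000 = 95.20 pbw
  ZrO2: 6.976% × 1000 = 69.76 pbw
  SiO2: 52.21% × 1000 = 522.1 pbw
  CaO: 10.89% × 1000 = 108.9 pbw
  MgO: 20.40% × 1000 = 204.0 pbw
Checking each oxide sum with the batch weights as given, for the quoted basis mass (summed amounts equal target values once rounding is allowed for):
  B2O3: 91.15·0.5647 + 109.6·0.3988 = 95.18 pbw (target 95.20 pbw)
  ZrO2: 103.9·0.6714 = 69.76 pbw (target 69.76 pbw)
  SiO2: 103.9·0.3276 + 636.9·0.6287 + 167.3·0.5238 = 522.1 pbw (target 522.1 pbw)
  CaO: 167.3·0.4732 + 109.6·0.2711 = 108.9 pbw (target 108.9 pbw)
  MgO: 636.9·0.3203 = 204.0 pbw (target 204.0 pbw)
Mass balance on the glass: total batch − LOI = 999.9 pbw (summing oxide targets gives 1000 pbw; the stated basis being 1000 pbw — gaps are rounding artifacts).
Adding the batch up: Σ batch = 1109 pbw; LOI removed, Σ of batch·LOI: 108.9 pbw; glass ÷ batch gives a yield of 90.18%.

Batch per 1000 pbw glaze:
  ZrSiO4: 103.9 pbw
  Mg3Si4O10(OH)2: 636.9 pbw
  Boric acid: 91.15 pbw
  CaSiO3: 167.3 pbw
  Calcium borate ore: 109.6 pbw
Total batch = 1109 pbw; LOI loss = 108.9 pbw; yield = 90.18%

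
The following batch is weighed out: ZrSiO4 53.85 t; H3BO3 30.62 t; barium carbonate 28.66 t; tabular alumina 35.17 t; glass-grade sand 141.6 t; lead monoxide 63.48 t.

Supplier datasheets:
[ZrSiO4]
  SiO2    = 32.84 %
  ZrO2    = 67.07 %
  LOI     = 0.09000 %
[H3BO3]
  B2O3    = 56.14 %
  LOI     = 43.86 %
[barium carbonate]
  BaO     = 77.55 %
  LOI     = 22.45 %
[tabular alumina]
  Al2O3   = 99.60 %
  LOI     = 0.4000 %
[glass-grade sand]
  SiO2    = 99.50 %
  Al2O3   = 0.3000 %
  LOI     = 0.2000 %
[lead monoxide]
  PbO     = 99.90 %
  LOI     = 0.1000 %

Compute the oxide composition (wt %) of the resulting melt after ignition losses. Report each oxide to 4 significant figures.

Every computation maintains full float precision in all steps — intermediates appear rounded off to 4 significant figures on the page. A single rounding produces every reported value — the derived quantities, including totals, the six compositions, the yield, ignition loss, net glass mass, are rebuilt from the weighed amounts on 333.0 t of glass at full float precision as written in the problem or the answer.
Oxide-by-oxide delivered mass:
  B2O3: 30.62·0.5614 = 17.19 t
  BaO: 28.66·0.7755 = 22.23 t
  SiO2: 53.85·0.3284 + 141.6·0.9950 = 158.6 t
  Al2O3: 35.17·0.9960 + 141.6·0.003000 = 35.45 t
  ZrO2: 53.85·0.6707 = 36.12 t
  PbO: 63.48·0.9990 = 63.42 t
LOI: 53.85·9.000e-04 + 30.62·0.4386 + 28.66·0.2245 + 35.17·0.004000 + 141.6·0.002000 + 63.48·0.001000 = 20.40 t
The glass mass, total less LOI, = 353.4 − 20.40 = 333.0 t (equal to the oxide-mass sum)
each oxide over glass, ×100, is wt %

Glass mass = 333.0 t (batch 353.4 − LOI 20.40).
Composition: B2O3 5.162%, BaO 6.675%, SiO2 47.62%, Al2O3 10.65%, ZrO2 10.85%, PbO 19.05%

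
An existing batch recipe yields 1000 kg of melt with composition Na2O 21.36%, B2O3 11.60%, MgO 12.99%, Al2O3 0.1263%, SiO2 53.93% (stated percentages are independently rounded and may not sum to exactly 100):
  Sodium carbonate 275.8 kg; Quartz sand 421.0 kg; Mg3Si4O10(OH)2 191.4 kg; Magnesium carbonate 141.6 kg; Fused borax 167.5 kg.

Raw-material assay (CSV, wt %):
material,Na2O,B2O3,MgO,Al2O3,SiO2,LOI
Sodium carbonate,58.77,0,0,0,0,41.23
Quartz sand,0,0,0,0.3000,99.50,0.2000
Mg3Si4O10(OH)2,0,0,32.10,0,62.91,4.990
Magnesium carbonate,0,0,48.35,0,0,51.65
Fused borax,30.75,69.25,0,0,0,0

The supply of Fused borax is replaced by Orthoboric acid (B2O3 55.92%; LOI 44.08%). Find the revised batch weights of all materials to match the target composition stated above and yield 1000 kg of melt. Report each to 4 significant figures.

Revised batch per 1000 kg melt:
  Sodium carbonate: 363.5 kg
  Quartz sand: 421.0 kg
  Mg3Si4O10(OH)2: 191.4 kg
  Magnesium carbonate: 141.6 kg
  Orthoboric acid: 207.4 kg
Total batch = 1325 kg; LOI loss = 324.8 kg

Each numeric step carries full float precision at all times — mid-chain values are shown (rounded to four significant figures) on the page; each reported value is rounded once only — derived quantities, which include ignition loss, glass mass, the totals, yield, the five compositions, are carried at full precision, as given in the problem or answer text, from the weighed amounts at 1000 kg of glass.
The oxide mass targets at 1000 kg melt:
  Na2O: 21.36% × 1000 = 213.6 kg
  B2O3: 11.60% × 1000 = 116.0 kg
  MgO: 12.99% × 1000 = 129.9 kg
  Al2O3: 0.1263% × 1000 = 1.263 kg
  SiO2: 53.93% × 1000 = 539.3 kg
Mass-balance tally per oxide with the batch weights as given, relative to the basis at hand (oxide sums agree with the targets once rounding is allowed for):
  Na2O: 363.5·0.5877 = 213.6 kg (target 213.6 kg)
  B2O3: 207.4·0.5592 = 116.0 kg (target 116.0 kg)
  MgO: 191.4·0.3210 + 141.6·0.4835 = 129.9 kg (target 129.9 kg)
  Al2O3: 421.0·0.003000 = 1.263 kg (target 1.263 kg)
  SiO2: 421.0·0.9950 + 191.4·0.6291 = 539.3 kg (target 539.3 kg)
Glass-mass sanity pass: batch Σ − ignition loss = 1000 kg (per-oxide target masses sum to 1000 kg; with the basis standing at 1000 kg — a pure rounding effect).
Batch grand total — Σ batch = 1325 kg; Σ batch·LOI gives LOI loss = 324.8 kg; yield = glass ÷ total batch = 75.48%.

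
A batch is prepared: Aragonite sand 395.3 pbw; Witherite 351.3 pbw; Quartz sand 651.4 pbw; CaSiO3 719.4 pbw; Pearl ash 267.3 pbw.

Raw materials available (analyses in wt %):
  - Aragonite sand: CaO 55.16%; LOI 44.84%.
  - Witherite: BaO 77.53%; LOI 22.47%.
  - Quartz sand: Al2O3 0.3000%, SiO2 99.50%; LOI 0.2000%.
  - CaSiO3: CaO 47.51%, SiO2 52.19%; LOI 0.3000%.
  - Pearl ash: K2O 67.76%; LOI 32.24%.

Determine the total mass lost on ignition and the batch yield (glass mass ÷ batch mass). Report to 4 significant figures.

LOI loss = 345.8 pbw; glass = 2039 pbw; yield = 85.50%

Each numeric step holds exact precision throughout. Intermediates appear rounded to 4 significant digits within the worked lines — each reported number takes exactly one rounding; derived quantities are re-derived from the batch weights for 2039 pbw of glass in exact precision (the five compositions, net glass mass, yield, ignition loss, totals) as they appear in question or answer.
Each material's LOI contribution:
  Aragonite sand: 395.3 × 0.4484 = 177.3 pbw
  Witherite: 351.3 × 0.2247 = 78.94 pbw
  Quartz sand: 651.4 × 0.002000 = 1.303 pbw
  CaSiO3: 719.4 × 0.003000 = 2.158 pbw
  Pearl ash: 267.3 × 0.3224 = 86.18 pbw
Total LOI = 345.8 pbw
Glass = batch − LOI = 2385 − 345.8 = 2039 pbw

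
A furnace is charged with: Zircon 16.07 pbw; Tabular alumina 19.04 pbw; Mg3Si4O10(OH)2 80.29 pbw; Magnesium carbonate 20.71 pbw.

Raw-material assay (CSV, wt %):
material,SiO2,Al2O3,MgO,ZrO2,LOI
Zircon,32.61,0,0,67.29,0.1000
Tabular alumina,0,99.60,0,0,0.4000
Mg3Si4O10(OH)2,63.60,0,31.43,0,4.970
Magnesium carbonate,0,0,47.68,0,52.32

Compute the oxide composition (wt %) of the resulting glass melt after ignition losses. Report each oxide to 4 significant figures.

The whole derivation carries full float precision from first step to last — mid-chain values appear (rounded to 4 significant figures) in the printout; exactly one rounding is applied to each reported value; the derived quantities, including the yield, four oxide percentages, the totals, ignition loss, net glass mass, are re-derived from the weighed amounts for 121.2 pbw of glass at full precision exactly as printed in the problem or the answer.
Mass of each oxide from the mix:
  SiO2: 16.07·0.3261 + 80.29·0.6360 = 56.30 pbw
  Al2O3: 19.04·0.9960 = 18.96 pbw
  MgO: 80.29·0.3143 + 20.71·0.4768 = 35.11 pbw
  ZrO2: 16.07·0.6729 = 10.81 pbw
LOI: 16.07·0.001000 + 19.04·0.004000 + 80.29·0.04970 + 20.71·0.5232 = 14.92 pbw
Glass = total batch minus LOI = 136.1 − 14.92 = 121.2 pbw (equal to the oxide-mass sum)
oxide / glass × 100 gives the wt %

Glass mass = 121.2 pbw (batch 136.1 − LOI 14.92).
Composition: SiO2 46.46%, Al2O3 15.65%, MgO 28.97%, ZrO2 8.923%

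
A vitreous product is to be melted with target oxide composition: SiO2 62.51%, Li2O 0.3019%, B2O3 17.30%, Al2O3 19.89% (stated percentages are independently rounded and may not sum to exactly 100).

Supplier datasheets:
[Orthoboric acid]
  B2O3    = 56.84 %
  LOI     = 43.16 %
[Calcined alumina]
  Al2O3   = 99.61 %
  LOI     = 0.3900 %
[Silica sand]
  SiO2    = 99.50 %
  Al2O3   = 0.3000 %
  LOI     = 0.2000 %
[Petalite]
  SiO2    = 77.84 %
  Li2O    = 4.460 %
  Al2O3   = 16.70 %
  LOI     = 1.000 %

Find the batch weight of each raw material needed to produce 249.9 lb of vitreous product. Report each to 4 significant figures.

Batch per 249.9 lb vitreous product:
  Orthoboric acid: 76.06 lb
  Calcined alumina: 46.63 lb
  Silica sand: 143.8 lb
  Petalite: 16.92 lb
Total batch = 283.4 lb; LOI loss = 33.47 lb; yield = 88.19%

The whole derivation keeps full precision at all times; in-progress results appear, rounded to four significant figures, within the worked lines; each reported result takes a single rounding; all derived quantities, which include net glass mass, ignition loss, the totals, the yield, the four compositions, are recomputed at full precision, as set out in either problem or answer, from the weighed amounts per 249.9 lb of glass.
Per-oxide target masses for 249.9 lb vitreous product:
  SiO2: 62.51% × 249.9 = 156.2 lb
  Li2O: 0.3019% × 249.9 = 0.7544 lb
  B2O3: 17.30% × 249.9 = 43.23 lb
  Al2O3: 19.89% × 249.9 = 49.71 lb
Mass-balance tally per oxide working from each reported weight, per the basis as stated (every target is met by its sum modulo rounding of the values):
  SiO2: 143.8·0.9950 + 16.92·0.7784 = 156.3 lb (target 156.2 lb)
  Li2O: 16.92·0.04460 = 0.7546 lb (target 0.7544 lb)
  B2O3: 76.06·0.5684 = 43.23 lb (target 43.23 lb)
  Al2O3: 46.63·0.9961 + 143.8·0.003000 + 16.92·0.1670 = 49.71 lb (target 49.71 lb)
Glass mass check: Σ batch − LOI loss = 249.9 lb (the targets, summed, come to 249.9 lb; stated basis 249.9 lb — rounding explains the deltas).
Whole-batch sum: Σ batch = 283.4 lb; the LOI term Σ batch·LOI equals 33.47 lb; as yield: glass ÷ batch → 88.19%.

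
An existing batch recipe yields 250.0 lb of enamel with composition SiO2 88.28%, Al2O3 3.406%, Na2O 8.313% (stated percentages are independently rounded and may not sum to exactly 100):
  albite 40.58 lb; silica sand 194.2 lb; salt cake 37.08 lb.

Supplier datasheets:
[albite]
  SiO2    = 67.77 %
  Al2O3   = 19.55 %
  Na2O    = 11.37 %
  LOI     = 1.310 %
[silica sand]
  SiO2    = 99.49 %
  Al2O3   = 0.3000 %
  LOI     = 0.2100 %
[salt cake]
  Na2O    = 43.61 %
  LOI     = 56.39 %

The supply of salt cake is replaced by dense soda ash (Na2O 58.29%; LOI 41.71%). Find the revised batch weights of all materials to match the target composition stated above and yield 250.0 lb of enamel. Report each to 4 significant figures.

Revised batch per 250.0 lb enamel:
  albite: 40.58 lb
  silica sand: 194.2 lb
  dense soda ash: 27.74 lb
Total batch = 262.5 lb; LOI loss = 12.51 lb

All arithmetic maintains full float precision end to end; the intermediate values are displayed, rounded to 4 significant digits, between the steps — a single rounding produces each reported value. Derived quantities (the three compositions, LOI, totals, net glass mass, the yield) are rebuilt from the weighed amounts at 250.0 lb of glass in full precision as written in the question or the answer.
Oxide-by-oxide targets in 250.0 lb enamel:
  SiO2: 88.28% × 250.0 = 220.7 lb
  Al2O3: 3.406% × 250.0 = 8.515 lb
  Na2O: 8.313% × 250.0 = 20.78 lb
Checking each oxide sum using the reported weights, on the stated basis (sum by sum, the targets are met net of answer rounding effects):
  SiO2: 40.58·0.6777 + 194.2·0.9949 = 220.7 lb (target 220.7 lb)
  Al2O3: 40.58·0.1955 + 194.2·0.003000 = 8.516 lb (target 8.515 lb)
  Na2O: 40.58·0.1137 + 27.74·0.5829 = 20.78 lb (target 20.78 lb)
Glass-mass closure: total charge less LOI = 250.0 lb (summing oxide targets gives 250.0 lb; with the basis standing at 250.0 lb — differing by rounding only).
Whole-batch sum: Σ batch = 262.5 lb; LOI removed, Σ of batch·LOI: 12.51 lb; glass ÷ batch gives a yield of 95.23%.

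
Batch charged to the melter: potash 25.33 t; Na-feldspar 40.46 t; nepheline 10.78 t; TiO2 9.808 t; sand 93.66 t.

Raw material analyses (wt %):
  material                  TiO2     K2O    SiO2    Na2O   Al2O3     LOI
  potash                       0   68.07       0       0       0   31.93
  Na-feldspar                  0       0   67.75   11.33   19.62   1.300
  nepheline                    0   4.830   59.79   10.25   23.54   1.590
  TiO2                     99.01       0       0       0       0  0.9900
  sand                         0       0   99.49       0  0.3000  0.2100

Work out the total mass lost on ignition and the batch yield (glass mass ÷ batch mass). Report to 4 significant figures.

LOI loss = 9.079 t; glass = 171.0 t; yield = 94.96%

The working math carries full precision all the way through; in-progress results are printed, rounded to 4 significant figures, when written out; each reported figure receives exactly one rounding; the derived quantities (totals, glass mass, yield, LOI, five oxide percentages) are recomputed at exact precision from the batch weights for 171.0 t of glass, precisely as stated by the question or the answer.
Each material's LOI contribution:
  potash: 25.33 × 0.3193 = 8.088 t
  Na-feldspar: 40.46 × 0.01300 = 0.5260 t
  nepheline: 10.78 × 0.01590 = 0.1714 t
  TiO2: 9.808 × 0.009900 = 0.09710 t
  sand: 93.66 × 0.002100 = 0.1967 t
Total LOI = 9.079 t
Glass = batch − LOI = 180.0 − 9.079 = 171.0 t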